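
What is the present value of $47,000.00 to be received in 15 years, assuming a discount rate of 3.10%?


Present value formula: PV = FV / (1 + r)^t
PV = $47,000.00 / (1 + 0.031)^15
PV = $47,000.00 / 1.580811
PV = $29,731.57

PV = FV / (1 + r)^t = $29,731.57


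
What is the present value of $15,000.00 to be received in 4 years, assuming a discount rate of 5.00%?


Present value formula: PV = FV / (1 + r)^t
PV = $15,000.00 / (1 + 0.05)^4
PV = $15,000.00 / 1.215506
PV = $12,340.54

PV = FV / (1 + r)^t = $12,340.54


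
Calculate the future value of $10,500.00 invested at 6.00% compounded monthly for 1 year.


Compound interest formula: A = P(1 + r/n)^(nt)
A = $10,500.00 × (1 + 0.06/12)^(12 × 1)
Growth factor: (1 + 0.06/12)^12 = 1.061678
A = $10,500.00 × 1.061678
A = $11,147.62

A = P(1 + r/n)^(nt) = $11,147.62


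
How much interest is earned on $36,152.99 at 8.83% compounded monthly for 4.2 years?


Compound interest earned = final amount − principal.
A = P(1 + r/n)^(nt) = $36,152.99 × (1 + 0.0883/12)^(12 × 4.2) = $52,313.89
Interest = A − P = $52,313.89 − $36,152.99 = $16,160.90

Interest = A - P = $16,160.90


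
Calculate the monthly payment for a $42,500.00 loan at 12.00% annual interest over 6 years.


Loan payment formula: PMT = PV × r / (1 − (1 + r)^(−n))
Monthly rate r = 0.12/12 = 0.01, n = 72 months
Denominator: 1 − (1 + 0.12/12)^(−72) = 0.511504
PMT = $42,500.00 × (0.12/12) / 0.511504
PMT = $830.88 per month

PMT = PV × r / (1-(1+r)^(-n)) = $830.88/month


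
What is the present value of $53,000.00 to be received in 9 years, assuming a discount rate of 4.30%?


Present value formula: PV = FV / (1 + r)^t
PV = $53,000.00 / (1 + 0.043)^9
PV = $53,000.00 / 1.4606924
PV = $36,284.16

PV = FV / (1 + r)^t = $36,284.16


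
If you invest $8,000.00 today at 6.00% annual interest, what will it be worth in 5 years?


Future value formula: FV = PV × (1 + r)^t
FV = $8,000.00 × (1 + 0.06)^5
FV = $8,000.00 × 1.3382256
FV = $10,705.80

FV = PV × (1 + r)^t = $10,705.80


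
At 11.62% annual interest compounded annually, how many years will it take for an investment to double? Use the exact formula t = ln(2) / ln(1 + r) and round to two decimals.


Doubling condition: (1 + r)^t = 2
Take ln of both sides: t × ln(1 + r) = ln(2)
t = ln(2) / ln(1 + r)
t = 0.693147 / 0.109930
t = 6.31

t = ln(2) / ln(1 + r) = 6.31 years


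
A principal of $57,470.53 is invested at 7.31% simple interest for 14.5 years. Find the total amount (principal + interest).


Total amount formula: A = P(1 + rt) = P + P·r·t
Interest: I = P × r × t = $57,470.53 × 0.0731 × 14.5 = $60,915.89
A = P + I = $57,470.53 + $60,915.89 = $118,386.42

A = P + I = P(1 + rt) = $118,386.42


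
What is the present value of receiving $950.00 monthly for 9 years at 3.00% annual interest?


Present value of an ordinary annuity: PV = PMT × (1 − (1 + r)^(−n)) / r
Monthly rate r = 0.03/12 = 0.0025, n = 108
PV = $950.00 × (1 − (1 + 0.03/12)^(−108)) / (0.03/12)
PV = $950.00 × 94.5453001
PV = $89,818.04

PV = PMT × (1-(1+r)^(-n))/r = $89,818.04


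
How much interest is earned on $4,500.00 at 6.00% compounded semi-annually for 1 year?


Compound interest earned = final amount − principal.
A = P(1 + r/n)^(nt) = $4,500.00 × (1 + 0.06/2)^(2 × 1) = $4,774.05
Interest = A − P = $4,774.05 − $4,500.00 = $274.05

Interest = A - P = $274.05


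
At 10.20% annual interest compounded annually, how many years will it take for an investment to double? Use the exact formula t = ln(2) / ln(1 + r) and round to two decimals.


Doubling condition: (1 + r)^t = 2
Take ln of both sides: t × ln(1 + r) = ln(2)
t = ln(2) / ln(1 + r)
t = 0.693147 / 0.097127
t = 7.14

t = ln(2) / ln(1 + r) = 7.14 years


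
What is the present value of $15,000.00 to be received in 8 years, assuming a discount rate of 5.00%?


Present value formula: PV = FV / (1 + r)^t
PV = $15,000.00 / (1 + 0.05)^8
PV = $15,000.00 / 1.477455
PV = $10,152.59

PV = FV / (1 + r)^t = $10,152.59


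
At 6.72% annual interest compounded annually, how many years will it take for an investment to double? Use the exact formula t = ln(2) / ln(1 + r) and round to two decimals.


Doubling condition: (1 + r)^t = 2
Take ln of both sides: t × ln(1 + r) = ln(2)
t = ln(2) / ln(1 + r)
t = 0.693147 / 0.065038
t = 10.66

t = ln(2) / ln(1 + r) = 10.66 years


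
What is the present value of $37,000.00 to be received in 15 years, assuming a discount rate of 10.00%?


Present value formula: PV = FV / (1 + r)^t
PV = $37,000.00 / (1 + 0.1)^15
PV = $37,000.00 / 4.177248
PV = $8,857.51

PV = FV / (1 + r)^t = $8,857.51


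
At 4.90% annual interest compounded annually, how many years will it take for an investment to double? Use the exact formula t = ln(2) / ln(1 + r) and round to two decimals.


Doubling condition: (1 + r)^t = 2
Take ln of both sides: t × ln(1 + r) = ln(2)
t = ln(2) / ln(1 + r)
t = 0.693147 / 0.047837
t = 14.49

t = ln(2) / ln(1 + r) = 14.49 years


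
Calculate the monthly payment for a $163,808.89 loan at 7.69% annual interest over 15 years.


Loan payment formula: PMT = PV × r / (1 − (1 + r)^(−n))
Monthly rate r = 0.0769/12 ≈ 0.00640833, n = 180 months
Denominator: 1 − (1 + 0.0769/12)^(−180) = 0.683306
PMT = $163,808.89 × (0.0769/12) / 0.683306
PMT = $1,536.27 per month

PMT = PV × r / (1-(1+r)^(-n)) = $1,536.27/month


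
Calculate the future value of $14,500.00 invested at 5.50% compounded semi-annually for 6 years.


Compound interest formula: A = P(1 + r/n)^(nt)
A = $14,500.00 × (1 + 0.055/2)^(2 × 6)
Growth factor: (1 + 0.055/2)^12 = 1.38478378
A = $14,500.00 × 1.38478378
A = $20,079.36

A = P(1 + r/n)^(nt) = $20,079.36


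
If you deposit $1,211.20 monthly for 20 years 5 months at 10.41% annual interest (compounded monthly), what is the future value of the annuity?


Future value of an ordinary annuity: FV = PMT × ((1 + r)^n − 1) / r
Monthly rate r = 0.1041/12 = 0.008675, n = 245
FV = $1,211.20 × ((1 + 0.1041/12)^245 − 1) / (0.1041/12)
FV = $1,211.20 × 841.454206
FV = $1,019,169.33

FV = PMT × ((1+r)^n - 1)/r = $1,019,169.33


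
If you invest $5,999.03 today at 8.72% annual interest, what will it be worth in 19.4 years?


Future value formula: FV = PV × (1 + r)^t
FV = $5,999.03 × (1 + 0.0872)^19.4
FV = $5,999.03 × 5.062945
FV = $30,372.76

FV = PV × (1 + r)^t = $30,372.76


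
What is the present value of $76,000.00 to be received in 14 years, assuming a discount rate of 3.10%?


Present value formula: PV = FV / (1 + r)^t
PV = $76,000.00 / (1 + 0.031)^14
PV = $76,000.00 / 1.5332794
PV = $49,566.96

PV = FV / (1 + r)^t = $49,566.96


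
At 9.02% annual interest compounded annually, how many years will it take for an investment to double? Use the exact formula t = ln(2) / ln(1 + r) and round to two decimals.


Doubling condition: (1 + r)^t = 2
Take ln of both sides: t × ln(1 + r) = ln(2)
t = ln(2) / ln(1 + r)
t = 0.693147 / 0.086361
t = 8.03

t = ln(2) / ln(1 + r) = 8.03 years


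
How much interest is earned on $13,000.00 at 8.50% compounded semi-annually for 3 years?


Compound interest earned = final amount − principal.
A = P(1 + r/n)^(nt) = $13,000.00 × (1 + 0.085/2)^(2 × 3) = $16,687.82
Interest = A − P = $16,687.82 − $13,000.00 = $3,687.82

Interest = A - P = $3,687.82


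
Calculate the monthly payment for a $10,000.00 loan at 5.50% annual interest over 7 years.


Loan payment formula: PMT = PV × r / (1 − (1 + r)^(−n))
Monthly rate r = 0.055/12 ≈ 0.00458333, n = 84 months
Denominator: 1 − (1 + 0.055/12)^(−84) = 0.318951
PMT = $10,000.00 × (0.055/12) / 0.318951
PMT = $143.70 per month

PMT = PV × r / (1-(1+r)^(-n)) = $143.70/month


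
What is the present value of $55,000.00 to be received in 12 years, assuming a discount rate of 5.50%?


Present value formula: PV = FV / (1 + r)^t
PV = $55,000.00 / (1 + 0.055)^12
PV = $55,000.00 / 1.9012075
PV = $28,928.98

PV = FV / (1 + r)^t = $28,928.98


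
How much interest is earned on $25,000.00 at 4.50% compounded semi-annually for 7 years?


Compound interest earned = final amount − principal.
A = P(1 + r/n)^(nt) = $25,000.00 × (1 + 0.045/2)^(2 × 7) = $34,137.09
Interest = A − P = $34,137.09 − $25,000.00 = $9,137.09

Interest = A - P = $9,137.09


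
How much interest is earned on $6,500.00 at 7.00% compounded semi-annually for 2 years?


Compound interest earned = final amount − principal.
A = P(1 + r/n)^(nt) = $6,500.00 × (1 + 0.07/2)^(2 × 2) = $7,458.90
Interest = A − P = $7,458.90 − $6,500.00 = $958.90

Interest = A - P = $958.90


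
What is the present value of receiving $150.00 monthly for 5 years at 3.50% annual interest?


Present value of an ordinary annuity: PV = PMT × (1 − (1 + r)^(−n)) / r
Monthly rate r = 0.035/12 ≈ 0.00291667, n = 60
PV = $150.00 × (1 − (1 + 0.035/12)^(−60)) / (0.035/12)
PV = $150.00 × 54.969988
PV = $8,245.50

PV = PMT × (1-(1+r)^(-n))/r = $8,245.50


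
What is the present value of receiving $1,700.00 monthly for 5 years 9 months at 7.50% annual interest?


Present value of an ordinary annuity: PV = PMT × (1 − (1 + r)^(−n)) / r
Monthly rate r = 0.075/12 = 0.00625, n = 69
PV = $1,700.00 × (1 − (1 + 0.075/12)^(−69)) / (0.075/12)
PV = $1,700.00 × 55.908962
PV = $95,045.24

PV = PMT × (1-(1+r)^(-n))/r = $95,045.24


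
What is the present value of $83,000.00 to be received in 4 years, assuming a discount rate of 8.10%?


Present value formula: PV = FV / (1 + r)^t
PV = $83,000.00 / (1 + 0.081)^4
PV = $83,000.00 / 1.3655348
PV = $60,782.05

PV = FV / (1 + r)^t = $60,782.05


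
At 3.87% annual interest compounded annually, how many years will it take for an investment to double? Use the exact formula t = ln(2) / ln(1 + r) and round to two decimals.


Doubling condition: (1 + r)^t = 2
Take ln of both sides: t × ln(1 + r) = ln(2)
t = ln(2) / ln(1 + r)
t = 0.693147 / 0.037970
t = 18.26

t = ln(2) / ln(1 + r) = 18.26 years


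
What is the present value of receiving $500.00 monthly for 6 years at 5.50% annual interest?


Present value of an ordinary annuity: PV = PMT × (1 − (1 + r)^(−n)) / r
Monthly rate r = 0.055/12 ≈ 0.00458333, n = 72
PV = $500.00 × (1 − (1 + 0.055/12)^(−72)) / (0.055/12)
PV = $500.00 × 61.207425
PV = $30,603.71

PV = PMT × (1-(1+r)^(-n))/r = $30,603.71


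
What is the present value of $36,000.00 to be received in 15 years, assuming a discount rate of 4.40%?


Present value formula: PV = FV / (1 + r)^t
PV = $36,000.00 / (1 + 0.044)^15
PV = $36,000.00 / 1.907689
PV = $18,871.00

PV = FV / (1 + r)^t = $18,871.00


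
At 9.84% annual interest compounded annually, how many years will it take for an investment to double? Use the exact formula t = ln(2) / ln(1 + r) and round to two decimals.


Doubling condition: (1 + r)^t = 2
Take ln of both sides: t × ln(1 + r) = ln(2)
t = ln(2) / ln(1 + r)
t = 0.693147 / 0.093855
t = 7.39

t = ln(2) / ln(1 + r) = 7.39 years


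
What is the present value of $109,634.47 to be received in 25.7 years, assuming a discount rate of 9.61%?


Present value formula: PV = FV / (1 + r)^t
PV = $109,634.47 / (1 + 0.0961)^25.7
PV = $109,634.47 / 10.571815
PV = $10,370.45

PV = FV / (1 + r)^t = $10,370.45


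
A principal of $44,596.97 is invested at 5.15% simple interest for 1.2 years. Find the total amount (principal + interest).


Total amount formula: A = P(1 + rt) = P + P·r·t
Interest: I = P × r × t = $44,596.97 × 0.0515 × 1.2 = $2,756.09
A = P + I = $44,596.97 + $2,756.09 = $47,353.06

A = P + I = P(1 + rt) = $47,353.06


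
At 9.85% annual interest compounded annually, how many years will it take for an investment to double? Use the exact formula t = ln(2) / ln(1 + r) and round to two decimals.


Doubling condition: (1 + r)^t = 2
Take ln of both sides: t × ln(1 + r) = ln(2)
t = ln(2) / ln(1 + r)
t = 0.693147 / 0.093946
t = 7.38

t = ln(2) / ln(1 + r) = 7.38 years


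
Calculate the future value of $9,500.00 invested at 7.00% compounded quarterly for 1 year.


Compound interest formula: A = P(1 + r/n)^(nt)
A = $9,500.00 × (1 + 0.07/4)^(4 × 1)
Growth factor: (1 + 0.07/4)^4 = 1.071859
A = $9,500.00 × 1.071859
A = $10,182.66

A = P(1 + r/n)^(nt) = $10,182.66


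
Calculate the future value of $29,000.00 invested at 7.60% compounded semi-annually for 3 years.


Compound interest formula: A = P(1 + r/n)^(nt)
A = $29,000.00 × (1 + 0.076/2)^(2 × 3)
Growth factor: (1 + 0.076/2)^6 = 1.2507892
A = $29,000.00 × 1.2507892
A = $36,272.89

A = P(1 + r/n)^(nt) = $36,272.89


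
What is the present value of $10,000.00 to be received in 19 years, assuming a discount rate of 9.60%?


Present value formula: PV = FV / (1 + r)^t
PV = $10,000.00 / (1 + 0.096)^19
PV = $10,000.00 / 5.706903
PV = $1,752.26

PV = FV / (1 + r)^t = $1,752.26


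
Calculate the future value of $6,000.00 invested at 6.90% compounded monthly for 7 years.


Compound interest formula: A = P(1 + r/n)^(nt)
A = $6,000.00 × (1 + 0.069/12)^(12 × 7)
Growth factor: (1 + 0.069/12)^84 = 1.6186892
A = $6,000.00 × 1.6186892
A = $9,712.14

A = P(1 + r/n)^(nt) = $9,712.14


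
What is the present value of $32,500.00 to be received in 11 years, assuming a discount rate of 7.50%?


Present value formula: PV = FV / (1 + r)^t
PV = $32,500.00 / (1 + 0.075)^11
PV = $32,500.00 / 2.215609
PV = $14,668.65

PV = FV / (1 + r)^t = $14,668.65


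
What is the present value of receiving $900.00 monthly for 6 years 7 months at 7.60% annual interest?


Present value of an ordinary annuity: PV = PMT × (1 − (1 + r)^(−n)) / r
Monthly rate r = 0.076/12 ≈ 0.00633333, n = 79
PV = $900.00 × (1 − (1 + 0.076/12)^(−79)) / (0.076/12)
PV = $900.00 × 62.007490
PV = $55,806.74

PV = PMT × (1-(1+r)^(-n))/r = $55,806.74


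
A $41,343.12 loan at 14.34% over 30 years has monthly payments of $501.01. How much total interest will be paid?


Total paid over the life of the loan = PMT × n.
Total paid = $501.01 × 360 = $180,363.60
Total interest = total paid − principal = $180,363.60 − $41,343.12 = $139,020.48

Total interest = (PMT × n) - PV = $139,020.48


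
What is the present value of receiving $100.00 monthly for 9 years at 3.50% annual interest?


Present value of an ordinary annuity: PV = PMT × (1 − (1 + r)^(−n)) / r
Monthly rate r = 0.035/12 ≈ 0.00291667, n = 108
PV = $100.00 × (1 − (1 + 0.035/12)^(−108)) / (0.035/12)
PV = $100.00 × 92.529069
PV = $9,252.91

PV = PMT × (1-(1+r)^(-n))/r = $9,252.91


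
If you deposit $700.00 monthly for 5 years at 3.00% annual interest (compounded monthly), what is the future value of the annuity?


Future value of an ordinary annuity: FV = PMT × ((1 + r)^n − 1) / r
Monthly rate r = 0.03/12 = 0.0025, n = 60
FV = $700.00 × ((1 + 0.03/12)^60 − 1) / (0.03/12)
FV = $700.00 × 64.646713
FV = $45,252.70

FV = PMT × ((1+r)^n - 1)/r = $45,252.70


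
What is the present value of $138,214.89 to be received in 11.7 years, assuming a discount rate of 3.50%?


Present value formula: PV = FV / (1 + r)^t
PV = $138,214.89 / (1 + 0.035)^11.7
PV = $138,214.89 / 1.49555398
PV = $92,417.19

PV = FV / (1 + r)^t = $92,417.19


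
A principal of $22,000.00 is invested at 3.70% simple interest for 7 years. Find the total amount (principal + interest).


Total amount formula: A = P(1 + rt) = P + P·r·t
Interest: I = P × r × t = $22,000.00 × 0.037 × 7 = $5,698.00
A = P + I = $22,000.00 + $5,698.00 = $27,698.00

A = P + I = P(1 + rt) = $27,698.00


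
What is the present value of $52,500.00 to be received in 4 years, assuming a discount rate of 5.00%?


Present value formula: PV = FV / (1 + r)^t
PV = $52,500.00 / (1 + 0.05)^4
PV = $52,500.00 / 1.2155063
PV = $43,191.88

PV = FV / (1 + r)^t = $43,191.88


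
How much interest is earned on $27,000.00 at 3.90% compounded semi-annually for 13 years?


Compound interest earned = final amount − principal.
A = P(1 + r/n)^(nt) = $27,000.00 × (1 + 0.039/2)^(2 × 13) = $44,609.95
Interest = A − P = $44,609.95 − $27,000.00 = $17,609.95

Interest = A - P = $17,609.95


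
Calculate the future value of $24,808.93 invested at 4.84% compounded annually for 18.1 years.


Compound interest formula: A = P(1 + r/n)^(nt)
A = $24,808.93 × (1 + 0.0484/1)^(1 × 18.1)
Growth factor: (1 + 0.0484/1)^18.1 = 2.3525503
A = $24,808.93 × 2.3525503
A = $58,364.26

A = P(1 + r/n)^(nt) = $58,364.26


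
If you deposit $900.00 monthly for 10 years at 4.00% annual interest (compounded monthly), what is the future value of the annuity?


Future value of an ordinary annuity: FV = PMT × ((1 + r)^n − 1) / r
Monthly rate r = 0.04/12 ≈ 0.00333333, n = 120
FV = $900.00 × ((1 + 0.04/12)^120 − 1) / (0.04/12)
FV = $900.00 × 147.249805
FV = $132,524.82

FV = PMT × ((1+r)^n - 1)/r = $132,524.82


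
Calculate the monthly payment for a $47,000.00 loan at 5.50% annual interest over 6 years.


Loan payment formula: PMT = PV × r / (1 − (1 + r)^(−n))
Monthly rate r = 0.055/12 ≈ 0.00458333, n = 72 months
Denominator: 1 − (1 + 0.055/12)^(−72) = 0.280534
PMT = $47,000.00 × (0.055/12) / 0.280534
PMT = $767.88 per month

PMT = PV × r / (1-(1+r)^(-n)) = $767.88/month


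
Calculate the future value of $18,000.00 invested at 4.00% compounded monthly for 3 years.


Compound interest formula: A = P(1 + r/n)^(nt)
A = $18,000.00 × (1 + 0.04/12)^(12 × 3)
Growth factor: (1 + 0.04/12)^36 = 1.1272719
A = $18,000.00 × 1.1272719
A = $20,290.89

A = P(1 + r/n)^(nt) = $20,290.89


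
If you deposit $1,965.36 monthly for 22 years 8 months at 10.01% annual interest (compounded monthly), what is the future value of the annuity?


Future value of an ordinary annuity: FV = PMT × ((1 + r)^n − 1) / r
Monthly rate r = 0.1001/12 ≈ 0.00834167, n = 272
FV = $1,965.36 × ((1 + 0.1001/12)^272 − 1) / (0.1001/12)
FV = $1,965.36 × 1028.393086
FV = $2,021,162.64

FV = PMT × ((1+r)^n - 1)/r = $2,021,162.64


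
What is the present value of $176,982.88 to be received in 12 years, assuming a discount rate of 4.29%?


Present value formula: PV = FV / (1 + r)^t
PV = $176,982.88 / (1 + 0.0429)^12
PV = $176,982.88 / 1.6554345
PV = $106,910.23

PV = FV / (1 + r)^t = $106,910.23


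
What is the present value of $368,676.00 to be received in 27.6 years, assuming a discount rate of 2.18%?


Present value formula: PV = FV / (1 + r)^t
PV = $368,676.00 / (1 + 0.0218)^27.6
PV = $368,676.00 / 1.8134216
PV = $203,304.07

PV = FV / (1 + r)^t = $203,304.07


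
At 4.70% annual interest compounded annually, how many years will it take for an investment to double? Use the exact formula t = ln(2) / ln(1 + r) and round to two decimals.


Doubling condition: (1 + r)^t = 2
Take ln of both sides: t × ln(1 + r) = ln(2)
t = ln(2) / ln(1 + r)
t = 0.693147 / 0.045929
t = 15.09

t = ln(2) / ln(1 + r) = 15.09 years


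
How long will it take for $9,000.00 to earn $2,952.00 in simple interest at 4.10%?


Rearrange the simple interest formula for t:
I = P × r × t  ⇒  t = I / (P × r)
t = $2,952.00 / ($9,000.00 × 0.041)
t = 8

t = I/(P×r) = 8 years


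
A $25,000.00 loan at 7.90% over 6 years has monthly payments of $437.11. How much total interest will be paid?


Total paid over the life of the loan = PMT × n.
Total paid = $437.11 × 72 = $31,471.92
Total interest = total paid − principal = $31,471.92 − $25,000.00 = $6,471.92

Total interest = (PMT × n) - PV = $6,471.92


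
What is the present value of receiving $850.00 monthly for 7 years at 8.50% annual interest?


Present value of an ordinary annuity: PV = PMT × (1 − (1 + r)^(−n)) / r
Monthly rate r = 0.085/12 ≈ 0.00708333, n = 84
PV = $850.00 × (1 − (1 + 0.085/12)^(−84)) / (0.085/12)
PV = $850.00 × 63.145324
PV = $53,673.53

PV = PMT × (1-(1+r)^(-n))/r = $53,673.53


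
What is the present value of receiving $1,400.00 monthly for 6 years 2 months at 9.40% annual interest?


Present value of an ordinary annuity: PV = PMT × (1 − (1 + r)^(−n)) / r
Monthly rate r = 0.094/12 ≈ 0.00783333, n = 74
PV = $1,400.00 × (1 − (1 + 0.094/12)^(−74)) / (0.094/12)
PV = $1,400.00 × 55.997687
PV = $78,396.76

PV = PMT × (1-(1+r)^(-n))/r = $78,396.76


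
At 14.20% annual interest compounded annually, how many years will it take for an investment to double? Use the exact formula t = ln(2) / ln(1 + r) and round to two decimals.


Doubling condition: (1 + r)^t = 2
Take ln of both sides: t × ln(1 + r) = ln(2)
t = ln(2) / ln(1 + r)
t = 0.693147 / 0.132781
t = 5.22

t = ln(2) / ln(1 + r) = 5.22 years


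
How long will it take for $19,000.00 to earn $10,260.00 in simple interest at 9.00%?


Rearrange the simple interest formula for t:
I = P × r × t  ⇒  t = I / (P × r)
t = $10,260.00 / ($19,000.00 × 0.09)
t = 6

t = I/(P×r) = 6 years


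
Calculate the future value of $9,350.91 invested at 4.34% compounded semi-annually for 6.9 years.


Compound interest formula: A = P(1 + r/n)^(nt)
A = $9,350.91 × (1 + 0.0434/2)^(2 × 6.9)
Growth factor: (1 + 0.0434/2)^13.8 = 1.344816
A = $9,350.91 × 1.344816
A = $12,575.25

A = P(1 + r/n)^(nt) = $12,575.25


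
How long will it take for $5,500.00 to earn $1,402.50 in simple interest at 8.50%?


Rearrange the simple interest formula for t:
I = P × r × t  ⇒  t = I / (P × r)
t = $1,402.50 / ($5,500.00 × 0.085)
t = 3

t = I/(P×r) = 3 years


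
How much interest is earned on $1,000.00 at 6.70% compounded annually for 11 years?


Compound interest earned = final amount − principal.
A = P(1 + r/n)^(nt) = $1,000.00 × (1 + 0.067/1)^(1 × 11) = $2,040.84
Interest = A − P = $2,040.84 − $1,000.00 = $1,040.84

Interest = A - P = $1,040.84


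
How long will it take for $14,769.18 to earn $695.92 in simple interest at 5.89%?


Rearrange the simple interest formula for t:
I = P × r × t  ⇒  t = I / (P × r)
t = $695.92 / ($14,769.18 × 0.0589)
t = 0.8

t = I/(P×r) = 0.8 years


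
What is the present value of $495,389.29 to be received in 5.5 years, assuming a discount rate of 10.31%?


Present value formula: PV = FV / (1 + r)^t
PV = $495,389.29 / (1 + 0.1031)^5.5
PV = $495,389.29 / 1.715465
PV = $288,778.43

PV = FV / (1 + r)^t = $288,778.43


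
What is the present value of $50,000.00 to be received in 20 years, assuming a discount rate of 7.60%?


Present value formula: PV = FV / (1 + r)^t
PV = $50,000.00 / (1 + 0.076)^20
PV = $50,000.00 / 4.327583
PV = $11,553.79

PV = FV / (1 + r)^t = $11,553.79


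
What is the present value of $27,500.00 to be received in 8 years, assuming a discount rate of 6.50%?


Present value formula: PV = FV / (1 + r)^t
PV = $27,500.00 / (1 + 0.065)^8
PV = $27,500.00 / 1.6549957
PV = $16,616.36

PV = FV / (1 + r)^t = $16,616.36


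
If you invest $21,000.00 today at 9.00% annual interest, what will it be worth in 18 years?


Future value formula: FV = PV × (1 + r)^t
FV = $21,000.00 × (1 + 0.09)^18
FV = $21,000.00 × 4.7171204
FV = $99,059.53

FV = PV × (1 + r)^t = $99,059.53


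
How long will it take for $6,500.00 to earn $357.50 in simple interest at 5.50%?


Rearrange the simple interest formula for t:
I = P × r × t  ⇒  t = I / (P × r)
t = $357.50 / ($6,500.00 × 0.055)
t = 1

t = I/(P×r) = 1 year


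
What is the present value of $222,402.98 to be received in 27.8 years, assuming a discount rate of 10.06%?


Present value formula: PV = FV / (1 + r)^t
PV = $222,402.98 / (1 + 0.1006)^27.8
PV = $222,402.98 / 14.364825
PV = $15,482.47

PV = FV / (1 + r)^t = $15,482.47


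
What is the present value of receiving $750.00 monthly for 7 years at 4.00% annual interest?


Present value of an ordinary annuity: PV = PMT × (1 − (1 + r)^(−n)) / r
Monthly rate r = 0.04/12 ≈ 0.00333333, n = 84
PV = $750.00 × (1 − (1 + 0.04/12)^(−84)) / (0.04/12)
PV = $750.00 × 73.159278
PV = $54,869.46

PV = PMT × (1-(1+r)^(-n))/r = $54,869.46


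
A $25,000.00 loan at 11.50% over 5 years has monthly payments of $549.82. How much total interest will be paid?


Total paid over the life of the loan = PMT × n.
Total paid = $549.82 × 60 = $32,989.20
Total interest = total paid − principal = $32,989.20 − $25,000.00 = $7,989.20

Total interest = (PMT × n) - PV = $7,989.20


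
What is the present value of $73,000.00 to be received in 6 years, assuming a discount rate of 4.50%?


Present value formula: PV = FV / (1 + r)^t
PV = $73,000.00 / (1 + 0.045)^6
PV = $73,000.00 / 1.302260
PV = $56,056.39

PV = FV / (1 + r)^t = $56,056.39


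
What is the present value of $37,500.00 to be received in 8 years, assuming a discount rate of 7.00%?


Present value formula: PV = FV / (1 + r)^t
PV = $37,500.00 / (1 + 0.07)^8
PV = $37,500.00 / 1.718186
PV = $21,825.34

PV = FV / (1 + r)^t = $21,825.34


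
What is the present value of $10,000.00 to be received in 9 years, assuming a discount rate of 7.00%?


Present value formula: PV = FV / (1 + r)^t
PV = $10,000.00 / (1 + 0.07)^9
PV = $10,000.00 / 1.838459
PV = $5,439.34

PV = FV / (1 + r)^t = $5,439.34


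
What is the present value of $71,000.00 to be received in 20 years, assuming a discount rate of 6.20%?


Present value formula: PV = FV / (1 + r)^t
PV = $71,000.00 / (1 + 0.062)^20
PV = $71,000.00 / 3.3303535
PV = $21,319.06

PV = FV / (1 + r)^t = $21,319.06


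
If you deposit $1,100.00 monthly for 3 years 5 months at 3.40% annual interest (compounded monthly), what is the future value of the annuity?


Future value of an ordinary annuity: FV = PMT × ((1 + r)^n − 1) / r
Monthly rate r = 0.034/12 ≈ 0.00283333, n = 41
FV = $1,100.00 × ((1 + 0.034/12)^41 − 1) / (0.034/12)
FV = $1,100.00 × 43.411262
FV = $47,752.39

FV = PMT × ((1+r)^n - 1)/r = $47,752.39


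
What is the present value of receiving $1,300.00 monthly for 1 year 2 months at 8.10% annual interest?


Present value of an ordinary annuity: PV = PMT × (1 − (1 + r)^(−n)) / r
Monthly rate r = 0.081/12 = 0.00675, n = 14
PV = $1,300.00 × (1 − (1 + 0.081/12)^(−14)) / (0.081/12)
PV = $1,300.00 × 13.3160505
PV = $17,310.87

PV = PMT × (1-(1+r)^(-n))/r = $17,310.87


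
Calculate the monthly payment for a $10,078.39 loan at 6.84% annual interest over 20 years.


Loan payment formula: PMT = PV × r / (1 − (1 + r)^(−n))
Monthly rate r = 0.0684/12 = 0.0057, n = 240 months
Denominator: 1 − (1 + 0.0684/12)^(−240) = 0.744393
PMT = $10,078.39 × (0.0684/12) / 0.744393
PMT = $77.17 per month

PMT = PV × r / (1-(1+r)^(-n)) = $77.17/month


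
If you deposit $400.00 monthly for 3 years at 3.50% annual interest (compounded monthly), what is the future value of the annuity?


Future value of an ordinary annuity: FV = PMT × ((1 + r)^n − 1) / r
Monthly rate r = 0.035/12 ≈ 0.00291667, n = 36
FV = $400.00 × ((1 + 0.035/12)^36 − 1) / (0.035/12)
FV = $400.00 × 37.899729
FV = $15,159.89

FV = PMT × ((1+r)^n - 1)/r = $15,159.89


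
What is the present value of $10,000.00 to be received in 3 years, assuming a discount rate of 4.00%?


Present value formula: PV = FV / (1 + r)^t
PV = $10,000.00 / (1 + 0.04)^3
PV = $10,000.00 / 1.124864
PV = $8,889.96

PV = FV / (1 + r)^t = $8,889.96


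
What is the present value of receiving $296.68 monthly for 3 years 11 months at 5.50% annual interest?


Present value of an ordinary annuity: PV = PMT × (1 − (1 + r)^(−n)) / r
Monthly rate r = 0.055/12 ≈ 0.00458333, n = 47
PV = $296.68 × (1 − (1 + 0.055/12)^(−47)) / (0.055/12)
PV = $296.68 × 42.195855
PV = $12,518.67

PV = PMT × (1-(1+r)^(-n))/r = $12,518.67


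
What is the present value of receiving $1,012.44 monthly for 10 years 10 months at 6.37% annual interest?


Present value of an ordinary annuity: PV = PMT × (1 − (1 + r)^(−n)) / r
Monthly rate r = 0.0637/12 ≈ 0.00530833, n = 130
PV = $1,012.44 × (1 − (1 + 0.0637/12)^(−130)) / (0.0637/12)
PV = $1,012.44 × 93.729894
PV = $94,895.89

PV = PMT × (1-(1+r)^(-n))/r = $94,895.89


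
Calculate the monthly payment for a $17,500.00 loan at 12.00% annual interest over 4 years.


Loan payment formula: PMT = PV × r / (1 − (1 + r)^(−n))
Monthly rate r = 0.12/12 = 0.01, n = 48 months
Denominator: 1 − (1 + 0.12/12)^(−48) = 0.379740
PMT = $17,500.00 × (0.12/12) / 0.379740
PMT = $460.84 per month

PMT = PV × r / (1-(1+r)^(-n)) = $460.84/month


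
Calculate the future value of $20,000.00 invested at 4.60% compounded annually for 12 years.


Compound interest formula: A = P(1 + r/n)^(nt)
A = $20,000.00 × (1 + 0.046/1)^(1 × 12)
Growth factor: (1 + 0.046/1)^12 = 1.7154585
A = $20,000.00 × 1.7154585
A = $34,309.17

A = P(1 + r/n)^(nt) = $34,309.17


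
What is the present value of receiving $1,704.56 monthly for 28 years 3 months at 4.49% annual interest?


Present value of an ordinary annuity: PV = PMT × (1 − (1 + r)^(−n)) / r
Monthly rate r = 0.0449/12 ≈ 0.00374167, n = 339
PV = $1,704.56 × (1 − (1 + 0.0449/12)^(−339)) / (0.0449/12)
PV = $1,704.56 × 191.908897
PV = $327,120.23

PV = PMT × (1-(1+r)^(-n))/r = $327,120.23


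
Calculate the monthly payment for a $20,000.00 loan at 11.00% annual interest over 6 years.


Loan payment formula: PMT = PV × r / (1 − (1 + r)^(−n))
Monthly rate r = 0.11/12 ≈ 0.00916667, n = 72 months
Denominator: 1 − (1 + 0.11/12)^(−72) = 0.481592
PMT = $20,000.00 × (0.11/12) / 0.481592
PMT = $380.68 per month

PMT = PV × r / (1-(1+r)^(-n)) = $380.68/month


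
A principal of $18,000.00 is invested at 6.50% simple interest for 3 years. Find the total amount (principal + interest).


Total amount formula: A = P(1 + rt) = P + P·r·t
Interest: I = P × r × t = $18,000.00 × 0.065 × 3 = $3,510.00
A = P + I = $18,000.00 + $3,510.00 = $21,510.00

A = P + I = P(1 + rt) = $21,510.00


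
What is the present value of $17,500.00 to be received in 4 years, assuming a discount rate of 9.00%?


Present value formula: PV = FV / (1 + r)^t
PV = $17,500.00 / (1 + 0.09)^4
PV = $17,500.00 / 1.411582
PV = $12,397.44

PV = FV / (1 + r)^t = $12,397.44


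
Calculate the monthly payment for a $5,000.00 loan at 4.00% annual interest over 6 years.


Loan payment formula: PMT = PV × r / (1 − (1 + r)^(−n))
Monthly rate r = 0.04/12 ≈ 0.00333333, n = 72 months
Denominator: 1 − (1 + 0.04/12)^(−72) = 0.213058
PMT = $5,000.00 × (0.04/12) / 0.213058
PMT = $78.23 per month

PMT = PV × r / (1-(1+r)^(-n)) = $78.23/month


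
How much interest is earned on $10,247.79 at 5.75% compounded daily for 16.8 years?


Compound interest earned = final amount − principal.
A = P(1 + r/n)^(nt) = $10,247.79 × (1 + 0.0575/365)^(365 × 16.8) = $26,923.14
Interest = A − P = $26,923.14 − $10,247.79 = $16,675.35

Interest = A - P = $16,675.35


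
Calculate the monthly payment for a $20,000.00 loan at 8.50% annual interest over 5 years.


Loan payment formula: PMT = PV × r / (1 − (1 + r)^(−n))
Monthly rate r = 0.085/12 ≈ 0.00708333, n = 60 months
Denominator: 1 − (1 + 0.085/12)^(−60) = 0.345250
PMT = $20,000.00 × (0.085/12) / 0.345250
PMT = $410.33 per month

PMT = PV × r / (1-(1+r)^(-n)) = $410.33/month


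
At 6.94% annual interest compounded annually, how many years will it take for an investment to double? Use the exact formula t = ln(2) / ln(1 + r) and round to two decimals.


Doubling condition: (1 + r)^t = 2
Take ln of both sides: t × ln(1 + r) = ln(2)
t = ln(2) / ln(1 + r)
t = 0.693147 / 0.067098
t = 10.33

t = ln(2) / ln(1 + r) = 10.33 years


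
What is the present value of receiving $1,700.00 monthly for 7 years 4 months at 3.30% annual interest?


Present value of an ordinary annuity: PV = PMT × (1 − (1 + r)^(−n)) / r
Monthly rate r = 0.033/12 = 0.00275, n = 88
PV = $1,700.00 × (1 − (1 + 0.033/12)^(−88)) / (0.033/12)
PV = $1,700.00 × 78.066556
PV = $132,713.15

PV = PMT × (1-(1+r)^(-n))/r = $132,713.15


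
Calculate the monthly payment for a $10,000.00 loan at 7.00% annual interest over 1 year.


Loan payment formula: PMT = PV × r / (1 − (1 + r)^(−n))
Monthly rate r = 0.07/12 ≈ 0.00583333, n = 12 months
Denominator: 1 − (1 + 0.07/12)^(−12) = 0.0674165
PMT = $10,000.00 × (0.07/12) / 0.0674165
PMT = $865.27 per month

PMT = PV × r / (1-(1+r)^(-n)) = $865.27/month


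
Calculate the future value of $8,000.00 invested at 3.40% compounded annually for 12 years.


Compound interest formula: A = P(1 + r/n)^(nt)
A = $8,000.00 × (1 + 0.034/1)^(1 × 12)
Growth factor: (1 + 0.034/1)^12 = 1.4936418
A = $8,000.00 × 1.4936418
A = $11,949.13

A = P(1 + r/n)^(nt) = $11,949.13


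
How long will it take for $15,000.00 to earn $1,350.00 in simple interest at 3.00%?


Rearrange the simple interest formula for t:
I = P × r × t  ⇒  t = I / (P × r)
t = $1,350.00 / ($15,000.00 × 0.03)
t = 3

t = I/(P×r) = 3 years


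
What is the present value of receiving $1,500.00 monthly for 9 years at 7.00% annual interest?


Present value of an ordinary annuity: PV = PMT × (1 − (1 + r)^(−n)) / r
Monthly rate r = 0.07/12 ≈ 0.00583333, n = 108
PV = $1,500.00 × (1 − (1 + 0.07/12)^(−108)) / (0.07/12)
PV = $1,500.00 × 79.95984996
PV = $119,939.77

PV = PMT × (1-(1+r)^(-n))/r = $119,939.77


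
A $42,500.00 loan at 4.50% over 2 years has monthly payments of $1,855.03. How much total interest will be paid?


Total paid over the life of the loan = PMT × n.
Total paid = $1,855.03 × 24 = $44,520.72
Total interest = total paid − principal = $44,520.72 − $42,500.00 = $2,020.72

Total interest = (PMT × n) - PV = $2,020.72


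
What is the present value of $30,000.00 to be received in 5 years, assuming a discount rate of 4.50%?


Present value formula: PV = FV / (1 + r)^t
PV = $30,000.00 / (1 + 0.045)^5
PV = $30,000.00 / 1.246182
PV = $24,073.53

PV = FV / (1 + r)^t = $24,073.53


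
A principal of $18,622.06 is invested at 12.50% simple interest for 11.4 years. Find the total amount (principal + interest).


Total amount formula: A = P(1 + rt) = P + P·r·t
Interest: I = P × r × t = $18,622.06 × 0.125 × 11.4 = $26,536.44
A = P + I = $18,622.06 + $26,536.44 = $45,158.50

A = P + I = P(1 + rt) = $45,158.50


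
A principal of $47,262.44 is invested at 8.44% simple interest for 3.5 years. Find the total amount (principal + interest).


Total amount formula: A = P(1 + rt) = P + P·r·t
Interest: I = P × r × t = $47,262.44 × 0.0844 × 3.5 = $13,961.32
A = P + I = $47,262.44 + $13,961.32 = $61,223.76

A = P + I = P(1 + rt) = $61,223.76


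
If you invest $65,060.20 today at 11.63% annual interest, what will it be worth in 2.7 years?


Future value formula: FV = PV × (1 + r)^t
FV = $65,060.20 × (1 + 0.1163)^2.7
FV = $65,060.20 × 1.3458867
FV = $87,563.66

FV = PV × (1 + r)^t = $87,563.66


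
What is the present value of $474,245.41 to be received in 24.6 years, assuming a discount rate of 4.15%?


Present value formula: PV = FV / (1 + r)^t
PV = $474,245.41 / (1 + 0.0415)^24.6
PV = $474,245.41 / 2.719056
PV = $174,415.46

PV = FV / (1 + r)^t = $174,415.46


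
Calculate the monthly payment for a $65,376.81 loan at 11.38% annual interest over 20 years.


Loan payment formula: PMT = PV × r / (1 − (1 + r)^(−n))
Monthly rate r = 0.1138/12 ≈ 0.00948333, n = 240 months
Denominator: 1 − (1 + 0.1138/12)^(−240) = 0.896199
PMT = $65,376.81 × (0.1138/12) / 0.896199
PMT = $691.80 per month

PMT = PV × r / (1-(1+r)^(-n)) = $691.80/month


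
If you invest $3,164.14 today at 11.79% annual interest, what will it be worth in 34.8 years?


Future value formula: FV = PV × (1 + r)^t
FV = $3,164.14 × (1 + 0.1179)^34.8
FV = $3,164.14 × 48.352939
FV = $152,995.47

FV = PV × (1 + r)^t = $152,995.47


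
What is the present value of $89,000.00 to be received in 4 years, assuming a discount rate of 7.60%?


Present value formula: PV = FV / (1 + r)^t
PV = $89,000.00 / (1 + 0.076)^4
PV = $89,000.00 / 1.3404453
PV = $66,395.85

PV = FV / (1 + r)^t = $66,395.85


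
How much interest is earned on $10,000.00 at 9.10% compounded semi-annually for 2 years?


Compound interest earned = final amount − principal.
A = P(1 + r/n)^(nt) = $10,000.00 × (1 + 0.091/2)^(2 × 2) = $11,948.03
Interest = A − P = $11,948.03 − $10,000.00 = $1,948.03

Interest = A - P = $1,948.03


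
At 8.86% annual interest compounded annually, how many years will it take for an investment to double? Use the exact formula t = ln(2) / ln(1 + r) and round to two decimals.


Doubling condition: (1 + r)^t = 2
Take ln of both sides: t × ln(1 + r) = ln(2)
t = ln(2) / ln(1 + r)
t = 0.693147 / 0.084892
t = 8.17

t = ln(2) / ln(1 + r) = 8.17 years


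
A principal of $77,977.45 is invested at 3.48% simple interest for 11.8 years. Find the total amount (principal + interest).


Total amount formula: A = P(1 + rt) = P + P·r·t
Interest: I = P × r × t = $77,977.45 × 0.0348 × 11.8 = $32,020.66
A = P + I = $77,977.45 + $32,020.66 = $109,998.11

A = P + I = P(1 + rt) = $109,998.11


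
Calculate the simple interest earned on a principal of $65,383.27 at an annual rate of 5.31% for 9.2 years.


Simple interest formula: I = P × r × t
I = $65,383.27 × 0.0531 × 9.2
I = $31,941.04

I = P × r × t = $31,941.04


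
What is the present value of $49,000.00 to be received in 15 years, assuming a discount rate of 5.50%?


Present value formula: PV = FV / (1 + r)^t
PV = $49,000.00 / (1 + 0.055)^15
PV = $49,000.00 / 2.232476
PV = $21,948.72

PV = FV / (1 + r)^t = $21,948.72


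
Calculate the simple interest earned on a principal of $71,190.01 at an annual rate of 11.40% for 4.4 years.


Simple interest formula: I = P × r × t
I = $71,190.01 × 0.114 × 4.4
I = $35,708.91

I = P × r × t = $35,708.91


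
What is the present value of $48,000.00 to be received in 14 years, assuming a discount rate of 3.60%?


Present value formula: PV = FV / (1 + r)^t
PV = $48,000.00 / (1 + 0.036)^14
PV = $48,000.00 / 1.640728
PV = $29,255.31

PV = FV / (1 + r)^t = $29,255.31


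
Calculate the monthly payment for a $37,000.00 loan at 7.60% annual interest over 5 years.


Loan payment formula: PMT = PV × r / (1 − (1 + r)^(−n))
Monthly rate r = 0.076/12 ≈ 0.00633333, n = 60 months
Denominator: 1 − (1 + 0.076/12)^(−60) = 0.315319
PMT = $37,000.00 × (0.076/12) / 0.315319
PMT = $743.16 per month

PMT = PV × r / (1-(1+r)^(-n)) = $743.16/month


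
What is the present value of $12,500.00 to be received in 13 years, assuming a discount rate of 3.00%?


Present value formula: PV = FV / (1 + r)^t
PV = $12,500.00 / (1 + 0.03)^13
PV = $12,500.00 / 1.468534
PV = $8,511.89

PV = FV / (1 + r)^t = $8,511.89


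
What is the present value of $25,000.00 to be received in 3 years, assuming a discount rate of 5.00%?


Present value formula: PV = FV / (1 + r)^t
PV = $25,000.00 / (1 + 0.05)^3
PV = $25,000.00 / 1.157625
PV = $21,595.94

PV = FV / (1 + r)^t = $21,595.94


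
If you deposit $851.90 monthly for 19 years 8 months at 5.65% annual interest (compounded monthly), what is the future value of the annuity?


Future value of an ordinary annuity: FV = PMT × ((1 + r)^n − 1) / r
Monthly rate r = 0.0565/12 ≈ 0.00470833, n = 236
FV = $851.90 × ((1 + 0.0565/12)^236 − 1) / (0.0565/12)
FV = $851.90 × 431.1480985
FV = $367,295.07

FV = PMT × ((1+r)^n - 1)/r = $367,295.07


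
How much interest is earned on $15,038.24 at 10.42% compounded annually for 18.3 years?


Compound interest earned = final amount − principal.
A = P(1 + r/n)^(nt) = $15,038.24 × (1 + 0.1042/1)^(1 × 18.3) = $92,250.92
Interest = A − P = $92,250.92 − $15,038.24 = $77,212.68

Interest = A - P = $77,212.68


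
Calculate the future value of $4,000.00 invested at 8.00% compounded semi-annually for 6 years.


Compound interest formula: A = P(1 + r/n)^(nt)
A = $4,000.00 × (1 + 0.08/2)^(2 × 6)
Growth factor: (1 + 0.08/2)^12 = 1.601032
A = $4,000.00 × 1.601032
A = $6,404.13

A = P(1 + r/n)^(nt) = $6,404.13
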